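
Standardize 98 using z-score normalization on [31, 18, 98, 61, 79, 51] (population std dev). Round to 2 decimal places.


Mean = (31 + 18 + 98 + 61 + 79 + 51) / 6 = 56.3333
Variance = sum((x_i - mean)^2) / n = 735.2222
Std = sqrt(735.2222) = 27.115
Z = (x - mean) / std
= (98 - 56.3333) / 27.115
= 41.6667 / 27.115
= 1.54

1.54


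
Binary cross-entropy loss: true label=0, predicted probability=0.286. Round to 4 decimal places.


For y=0: Loss = -log(1-p)
= -log(1 - 0.286)
= -log(0.714)
= -(-0.3369)
= 0.3369

0.3369


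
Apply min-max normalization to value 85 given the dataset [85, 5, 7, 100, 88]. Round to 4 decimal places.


Min = 5, Max = 100
Range = 100 - 5 = 95
Scaled = (x - min) / (max - min)
= (85 - 5) / 95
= 80 / 95
= 0.8421

0.8421


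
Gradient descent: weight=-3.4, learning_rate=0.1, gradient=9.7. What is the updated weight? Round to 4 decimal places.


w_new = w_old - lr * gradient
= -3.4 - 0.1 * 9.7
= -3.4 - (0.97)
= -4.3700

-4.3700


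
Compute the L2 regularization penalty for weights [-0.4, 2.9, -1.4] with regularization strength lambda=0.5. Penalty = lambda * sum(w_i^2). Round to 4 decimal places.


Squaring each weight:
(-0.4)^2 = 0.16
2.9^2 = 8.41
(-1.4)^2 = 1.96
Sum of squares = 10.53
Penalty = 0.5 * 10.53 = 5.2650

5.2650


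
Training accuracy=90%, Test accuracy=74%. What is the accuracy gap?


Gap = train_accuracy - test_accuracy
= 90 - 74
= 16%
This gap suggests the model is overfitting.

16


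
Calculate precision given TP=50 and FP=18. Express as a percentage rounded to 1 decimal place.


Precision = TP / (TP + FP) * 100
= 50 / (50 + 18)
= 50 / 68
= 0.7353
= 73.5%

73.5


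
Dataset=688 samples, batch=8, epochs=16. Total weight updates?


Iterations per epoch = 688 / 8 = 86
Total updates = iterations_per_epoch * epochs
= 86 * 16
= 1376

1376


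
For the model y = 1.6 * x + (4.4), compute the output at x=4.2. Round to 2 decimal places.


y = 1.6 * 4.2 + (4.4)
= 6.72 + (4.4)
= 11.12

11.12


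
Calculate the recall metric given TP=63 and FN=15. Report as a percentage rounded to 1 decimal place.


Recall = TP / (TP + FN) * 100
= 63 / (63 + 15)
= 63 / 78
= 0.8077
= 80.8%

80.8


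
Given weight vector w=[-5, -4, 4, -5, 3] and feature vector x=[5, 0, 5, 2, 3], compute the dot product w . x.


Element-wise products:
-5 * 5 = -25
-4 * 0 = 0
4 * 5 = 20
-5 * 2 = -10
3 * 3 = 9
Sum = -25 + 0 + 20 + -10 + 9
= -6

-6


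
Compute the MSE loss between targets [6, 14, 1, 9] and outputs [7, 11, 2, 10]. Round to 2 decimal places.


Differences: [-1, 3, -1, -1]
Squared errors: [1, 9, 1, 1]
Sum of squared errors = 12
MSE = 12 / 4 = 3.00

3.00


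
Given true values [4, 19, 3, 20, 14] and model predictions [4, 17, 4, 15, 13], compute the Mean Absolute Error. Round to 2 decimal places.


Absolute errors: [0, 2, 1, 5, 1]
Sum of absolute errors = 9
MAE = 9 / 5 = 1.80

1.80


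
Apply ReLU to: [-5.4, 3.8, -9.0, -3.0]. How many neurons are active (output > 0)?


ReLU(x) = max(0, x) for each element:
ReLU(-5.4) = 0
ReLU(3.8) = 3.8
ReLU(-9.0) = 0
ReLU(-3.0) = 0
Active neurons (>0): 1

1


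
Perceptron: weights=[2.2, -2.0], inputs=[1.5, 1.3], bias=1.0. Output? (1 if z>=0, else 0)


z = w . x + b
= 2.2*1.5 + -2.0*1.3 + 1.0
= 3.3 + -2.6 + 1.0
= 0.7 + 1.0
= 1.7
Since z = 1.7 >= 0, output = 1

1


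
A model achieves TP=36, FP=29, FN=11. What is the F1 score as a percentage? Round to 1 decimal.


Precision = TP / (TP + FP) = 36 / 65 = 0.5538
Recall = TP / (TP + FN) = 36 / 47 = 0.766
F1 = 2 * P * R / (P + R)
= 2 * 0.5538 * 0.766 / (0.5538 + 0.766)
= 0.8484 / 1.3198
= 0.6429
As percentage: 64.3%

64.3


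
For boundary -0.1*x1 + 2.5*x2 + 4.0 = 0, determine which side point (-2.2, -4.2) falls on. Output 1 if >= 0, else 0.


Compute -0.1 * -2.2 + 2.5 * -4.2 + 4.0
= 0.22 + -10.5 + 4.0
= -6.28
Since -6.28 < 0, the point is on the negative side.

0


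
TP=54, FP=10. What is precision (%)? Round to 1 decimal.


Precision = TP / (TP + FP) * 100
= 54 / (54 + 10)
= 54 / 64
= 0.8438
= 84.4%

84.4


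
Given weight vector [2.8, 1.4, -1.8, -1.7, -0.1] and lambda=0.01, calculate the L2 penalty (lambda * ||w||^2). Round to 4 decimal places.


Squaring each weight:
2.8^2 = 7.84
1.4^2 = 1.96
(-1.8)^2 = 3.24
(-1.7)^2 = 2.89
(-0.1)^2 = 0.01
Sum of squares = 15.94
Penalty = 0.01 * 15.94 = 0.1594

0.1594


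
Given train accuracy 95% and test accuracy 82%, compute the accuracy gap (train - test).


Gap = train_accuracy - test_accuracy
= 95 - 82
= 13%
This gap suggests the model is overfitting.

13


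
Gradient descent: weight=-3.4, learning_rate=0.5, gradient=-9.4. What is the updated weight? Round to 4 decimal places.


w_new = w_old - lr * gradient
= -3.4 - 0.5 * -9.4
= -3.4 - (-4.7)
= 1.3000

1.3000


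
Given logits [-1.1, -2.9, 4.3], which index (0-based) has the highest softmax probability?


Softmax is a monotonic transformation, so it preserves the argmax.
We need to find the index of the maximum logit.
Index 0: -1.1
Index 1: -2.9
Index 2: 4.3
Maximum logit = 4.3 at index 2

2


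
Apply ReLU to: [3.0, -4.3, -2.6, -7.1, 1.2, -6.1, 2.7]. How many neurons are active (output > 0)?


ReLU(x) = max(0, x) for each element:
ReLU(3.0) = 3.0
ReLU(-4.3) = 0
ReLU(-2.6) = 0
ReLU(-7.1) = 0
ReLU(1.2) = 1.2
ReLU(-6.1) = 0
ReLU(2.7) = 2.7
Active neurons (>0): 3

3


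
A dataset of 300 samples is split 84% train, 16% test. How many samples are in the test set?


Train samples = 300 * 84% = 252
Test samples = 300 - 252
= 48

48


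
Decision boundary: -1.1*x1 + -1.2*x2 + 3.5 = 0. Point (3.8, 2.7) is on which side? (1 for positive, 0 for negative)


Compute -1.1 * 3.8 + -1.2 * 2.7 + 3.5
= -4.18 + -3.24 + 3.5
= -3.92
Since -3.92 < 0, the point is on the negative side.

0


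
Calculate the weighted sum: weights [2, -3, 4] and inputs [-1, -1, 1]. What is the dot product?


Element-wise products:
2 * -1 = -2
-3 * -1 = 3
4 * 1 = 4
Sum = -2 + 3 + 4
= 5

5


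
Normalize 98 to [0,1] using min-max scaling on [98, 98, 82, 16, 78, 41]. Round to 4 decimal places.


Min = 16, Max = 98
Range = 98 - 16 = 82
Scaled = (x - min) / (max - min)
= (98 - 16) / 82
= 82 / 82
= 1.0000

1.0000


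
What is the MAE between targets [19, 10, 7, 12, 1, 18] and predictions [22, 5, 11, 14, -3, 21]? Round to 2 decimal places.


Absolute errors: [3, 5, 4, 2, 4, 3]
Sum of absolute errors = 21
MAE = 21 / 6 = 3.50

3.50


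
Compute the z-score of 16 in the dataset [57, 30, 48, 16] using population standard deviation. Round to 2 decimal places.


Mean = (57 + 30 + 48 + 16) / 4 = 37.75
Variance = sum((x_i - mean)^2) / n = 252.1875
Std = sqrt(252.1875) = 15.8804
Z = (x - mean) / std
= (16 - 37.75) / 15.8804
= -21.75 / 15.8804
= -1.37

-1.37


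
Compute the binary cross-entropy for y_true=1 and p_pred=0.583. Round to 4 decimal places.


For y=1: Loss = -log(p)
= -log(0.583)
= -(-0.5396)
= 0.5396

0.5396


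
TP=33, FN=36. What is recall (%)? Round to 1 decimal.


Recall = TP / (TP + FN) * 100
= 33 / (33 + 36)
= 33 / 69
= 0.4783
= 47.8%

47.8


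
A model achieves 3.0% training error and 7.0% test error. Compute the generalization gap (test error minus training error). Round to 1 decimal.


Generalization gap = test_error - train_error
= 7.0 - 3.0
= 4.0%
A moderate gap.

4.0


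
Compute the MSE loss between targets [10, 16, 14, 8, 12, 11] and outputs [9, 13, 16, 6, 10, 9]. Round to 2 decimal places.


Differences: [1, 3, -2, 2, 2, 2]
Squared errors: [1, 9, 4, 4, 4, 4]
Sum of squared errors = 26
MSE = 26 / 6 = 4.33

4.33


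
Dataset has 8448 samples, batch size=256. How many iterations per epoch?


Iterations per epoch = dataset_size / batch_size
= 8448 / 256
= 33

33


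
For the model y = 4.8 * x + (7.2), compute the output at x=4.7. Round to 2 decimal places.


y = 4.8 * 4.7 + (7.2)
= 22.56 + (7.2)
= 29.76

29.76


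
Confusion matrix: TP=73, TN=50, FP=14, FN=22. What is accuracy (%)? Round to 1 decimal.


Accuracy = (TP + TN) / (TP + TN + FP + FN) * 100
= (73 + 50) / (73 + 50 + 14 + 22)
= 123 / 159
= 0.7736
= 77.4%

77.4


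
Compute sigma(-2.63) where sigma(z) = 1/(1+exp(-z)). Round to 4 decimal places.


sigmoid(z) = 1 / (1 + exp(-z))
exp(-(-2.63)) = exp(2.63) = 13.8738
1 + 13.8738 = 14.8738
1 / 14.8738 = 0.0672

0.0672


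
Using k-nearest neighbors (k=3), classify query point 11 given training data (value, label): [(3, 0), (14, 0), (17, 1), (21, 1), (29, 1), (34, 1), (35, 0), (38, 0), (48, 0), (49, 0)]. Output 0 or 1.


Distances from query 11:
Point 14 (class 0): distance = 3
Point 17 (class 1): distance = 6
Point 3 (class 0): distance = 8
K=3 nearest neighbors: classes = [0, 1, 0]
Votes for class 1: 1 / 3
Majority vote => class 0

0


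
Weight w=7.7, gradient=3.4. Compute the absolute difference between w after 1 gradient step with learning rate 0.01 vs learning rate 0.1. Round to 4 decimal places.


With lr=0.01: w_new = 7.7 - 0.01 * 3.4 = 7.666
With lr=0.1: w_new = 7.7 - 0.1 * 3.4 = 7.36
Absolute difference = |7.666 - 7.36|
= 0.3060

0.3060


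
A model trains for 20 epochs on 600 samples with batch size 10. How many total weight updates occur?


Iterations per epoch = 600 / 10 = 60
Total updates = iterations_per_epoch * epochs
= 60 * 20
= 1200

1200


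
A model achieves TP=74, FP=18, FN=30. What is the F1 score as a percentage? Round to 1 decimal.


Precision = TP / (TP + FP) = 74 / 92 = 0.8043
Recall = TP / (TP + FN) = 74 / 104 = 0.7115
F1 = 2 * P * R / (P + R)
= 2 * 0.8043 * 0.7115 / (0.8043 + 0.7115)
= 1.1446 / 1.5159
= 0.7551
As percentage: 75.5%

75.5


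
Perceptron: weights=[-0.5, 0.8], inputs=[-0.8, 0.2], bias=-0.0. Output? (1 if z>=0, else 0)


z = w . x + b
= -0.5*-0.8 + 0.8*0.2 + -0.0
= 0.4 + 0.16 + -0.0
= 0.56 + -0.0
= 0.56
Since z = 0.56 >= 0, output = 1

1


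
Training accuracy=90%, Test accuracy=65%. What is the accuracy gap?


Gap = train_accuracy - test_accuracy
= 90 - 65
= 25%
This large gap strongly indicates overfitting.

25


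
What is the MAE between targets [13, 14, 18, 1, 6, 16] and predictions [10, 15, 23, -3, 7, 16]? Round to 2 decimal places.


Absolute errors: [3, 1, 5, 4, 1, 0]
Sum of absolute errors = 14
MAE = 14 / 6 = 2.33

2.33


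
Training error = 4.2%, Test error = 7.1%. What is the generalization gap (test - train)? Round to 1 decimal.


Generalization gap = test_error - train_error
= 7.1 - 4.2
= 2.9%
A moderate gap.

2.9


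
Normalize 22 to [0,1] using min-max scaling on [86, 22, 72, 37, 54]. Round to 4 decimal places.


Min = 22, Max = 86
Range = 86 - 22 = 64
Scaled = (x - min) / (max - min)
= (22 - 22) / 64
= 0 / 64
= 0.0000

0.0000


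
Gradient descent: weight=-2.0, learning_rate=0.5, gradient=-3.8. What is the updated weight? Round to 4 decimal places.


w_new = w_old - lr * gradient
= -2.0 - 0.5 * -3.8
= -2.0 - (-1.9)
= -0.1000

-0.1000


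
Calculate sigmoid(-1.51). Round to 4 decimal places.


sigmoid(z) = 1 / (1 + exp(-z))
exp(-(-1.51)) = exp(1.51) = 4.5267
1 + 4.5267 = 5.5267
1 / 5.5267 = 0.1809

0.1809


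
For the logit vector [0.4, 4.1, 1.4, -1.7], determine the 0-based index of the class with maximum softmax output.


Softmax is a monotonic transformation, so it preserves the argmax.
We need to find the index of the maximum logit.
Index 0: 0.4
Index 1: 4.1
Index 2: 1.4
Index 3: -1.7
Maximum logit = 4.1 at index 1

1


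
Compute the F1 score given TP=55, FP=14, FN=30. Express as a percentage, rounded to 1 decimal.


Precision = TP / (TP + FP) = 55 / 69 = 0.7971
Recall = TP / (TP + FN) = 55 / 85 = 0.6471
F1 = 2 * P * R / (P + R)
= 2 * 0.7971 * 0.6471 / (0.7971 + 0.6471)
= 1.0315 / 1.4442
= 0.7143
As percentage: 71.4%

71.4


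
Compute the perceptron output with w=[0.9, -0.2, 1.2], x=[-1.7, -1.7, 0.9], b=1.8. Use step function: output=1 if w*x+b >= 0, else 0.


z = w . x + b
= 0.9*-1.7 + -0.2*-1.7 + 1.2*0.9 + 1.8
= -1.53 + 0.34 + 1.08 + 1.8
= -0.11 + 1.8
= 1.69
Since z = 1.69 >= 0, output = 1

1


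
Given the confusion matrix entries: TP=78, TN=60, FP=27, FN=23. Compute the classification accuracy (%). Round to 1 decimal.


Accuracy = (TP + TN) / (TP + TN + FP + FN) * 100
= (78 + 60) / (78 + 60 + 27 + 23)
= 138 / 188
= 0.734
= 73.4%

73.4


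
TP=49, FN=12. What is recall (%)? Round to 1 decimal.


Recall = TP / (TP + FN) * 100
= 49 / (49 + 12)
= 49 / 61
= 0.8033
= 80.3%

80.3


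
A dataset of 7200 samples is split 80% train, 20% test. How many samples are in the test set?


Train samples = 7200 * 80% = 5760
Test samples = 7200 - 5760
= 1440

1440


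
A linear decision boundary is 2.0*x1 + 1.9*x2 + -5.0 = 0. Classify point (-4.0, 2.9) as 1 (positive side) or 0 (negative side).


Compute 2.0 * -4.0 + 1.9 * 2.9 + -5.0
= -8.0 + 5.51 + -5.0
= -7.49
Since -7.49 < 0, the point is on the negative side.

0


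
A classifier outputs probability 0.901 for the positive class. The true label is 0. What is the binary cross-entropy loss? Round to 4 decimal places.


For y=0: Loss = -log(1-p)
= -log(1 - 0.901)
= -log(0.099)
= -(-2.3126)
= 2.3126

2.3126


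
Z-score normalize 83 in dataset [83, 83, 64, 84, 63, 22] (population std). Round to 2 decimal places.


Mean = (83 + 83 + 64 + 84 + 63 + 22) / 6 = 66.5
Variance = sum((x_i - mean)^2) / n = 474.9167
Std = sqrt(474.9167) = 21.7926
Z = (x - mean) / std
= (83 - 66.5) / 21.7926
= 16.5 / 21.7926
= 0.76

0.76


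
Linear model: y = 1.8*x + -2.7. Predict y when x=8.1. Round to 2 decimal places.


y = 1.8 * 8.1 + (-2.7)
= 14.58 + (-2.7)
= 11.88

11.88


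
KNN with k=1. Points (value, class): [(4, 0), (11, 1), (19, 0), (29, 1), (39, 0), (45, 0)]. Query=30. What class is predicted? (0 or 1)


Distances from query 30:
Point 29 (class 1): distance = 1
K=1 nearest neighbors: classes = [1]
Votes for class 1: 1 / 1
Majority vote => class 1

1


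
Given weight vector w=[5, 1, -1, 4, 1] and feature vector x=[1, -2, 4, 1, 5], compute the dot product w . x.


Element-wise products:
5 * 1 = 5
1 * -2 = -2
-1 * 4 = -4
4 * 1 = 4
1 * 5 = 5
Sum = 5 + -2 + -4 + 4 + 5
= 8

8


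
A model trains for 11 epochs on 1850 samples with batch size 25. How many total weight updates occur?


Iterations per epoch = 1850 / 25 = 74
Total updates = iterations_per_epoch * epochs
= 74 * 11
= 814

814


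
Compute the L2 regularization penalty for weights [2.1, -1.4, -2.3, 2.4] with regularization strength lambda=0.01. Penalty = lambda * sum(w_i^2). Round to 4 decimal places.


Squaring each weight:
2.1^2 = 4.41
(-1.4)^2 = 1.96
(-2.3)^2 = 5.29
2.4^2 = 5.76
Sum of squares = 17.42
Penalty = 0.01 * 17.42 = 0.1742

0.1742


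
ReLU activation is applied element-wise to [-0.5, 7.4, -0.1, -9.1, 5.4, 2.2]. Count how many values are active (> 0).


ReLU(x) = max(0, x) for each element:
ReLU(-0.5) = 0
ReLU(7.4) = 7.4
ReLU(-0.1) = 0
ReLU(-9.1) = 0
ReLU(5.4) = 5.4
ReLU(2.2) = 2.2
Active neurons (>0): 3

3


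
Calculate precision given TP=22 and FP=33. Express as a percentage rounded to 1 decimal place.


Precision = TP / (TP + FP) * 100
= 22 / (22 + 33)
= 22 / 55
= 0.4
= 40.0%

40.0


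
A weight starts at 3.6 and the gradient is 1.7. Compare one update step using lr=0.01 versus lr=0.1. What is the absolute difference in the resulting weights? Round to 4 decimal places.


With lr=0.01: w_new = 3.6 - 0.01 * 1.7 = 3.583
With lr=0.1: w_new = 3.6 - 0.1 * 1.7 = 3.43
Absolute difference = |3.583 - 3.43|
= 0.1530

0.1530


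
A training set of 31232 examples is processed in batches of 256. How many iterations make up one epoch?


Iterations per epoch = dataset_size / batch_size
= 31232 / 256
= 122

122


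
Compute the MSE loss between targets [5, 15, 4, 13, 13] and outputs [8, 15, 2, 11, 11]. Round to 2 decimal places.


Differences: [-3, 0, 2, 2, 2]
Squared errors: [9, 0, 4, 4, 4]
Sum of squared errors = 21
MSE = 21 / 5 = 4.20

4.20


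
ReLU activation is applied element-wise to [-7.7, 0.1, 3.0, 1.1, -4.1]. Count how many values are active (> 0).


ReLU(x) = max(0, x) for each element:
ReLU(-7.7) = 0
ReLU(0.1) = 0.1
ReLU(3.0) = 3.0
ReLU(1.1) = 1.1
ReLU(-4.1) = 0
Active neurons (>0): 3

3


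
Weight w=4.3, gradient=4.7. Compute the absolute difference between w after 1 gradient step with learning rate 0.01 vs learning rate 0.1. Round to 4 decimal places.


With lr=0.01: w_new = 4.3 - 0.01 * 4.7 = 4.253
With lr=0.1: w_new = 4.3 - 0.1 * 4.7 = 3.83
Absolute difference = |4.253 - 3.83|
= 0.4230

0.4230


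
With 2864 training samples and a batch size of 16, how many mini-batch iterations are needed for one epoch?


Iterations per epoch = dataset_size / batch_size
= 2864 / 16
= 179

179


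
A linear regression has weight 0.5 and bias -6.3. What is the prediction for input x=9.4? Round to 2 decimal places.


y = 0.5 * 9.4 + (-6.3)
= 4.7 + (-6.3)
= -1.60

-1.60


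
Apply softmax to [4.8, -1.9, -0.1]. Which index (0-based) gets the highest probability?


Softmax is a monotonic transformation, so it preserves the argmax.
We need to find the index of the maximum logit.
Index 0: 4.8
Index 1: -1.9
Index 2: -0.1
Maximum logit = 4.8 at index 0

0


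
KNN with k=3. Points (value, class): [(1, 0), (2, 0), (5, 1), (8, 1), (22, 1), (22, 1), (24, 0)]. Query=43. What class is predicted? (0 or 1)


Distances from query 43:
Point 24 (class 0): distance = 19
Point 22 (class 1): distance = 21
Point 22 (class 1): distance = 21
K=3 nearest neighbors: classes = [0, 1, 1]
Votes for class 1: 2 / 3
Majority vote => class 1

1


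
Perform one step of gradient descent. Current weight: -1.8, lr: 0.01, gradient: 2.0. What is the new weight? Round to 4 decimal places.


w_new = w_old - lr * gradient
= -1.8 - 0.01 * 2.0
= -1.8 - (0.02)
= -1.8200

-1.8200


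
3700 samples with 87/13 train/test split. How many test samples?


Train samples = 3700 * 87% = 3219
Test samples = 3700 - 3219
= 481

481


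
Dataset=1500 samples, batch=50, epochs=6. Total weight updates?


Iterations per epoch = 1500 / 50 = 30
Total updates = iterations_per_epoch * epochs
= 30 * 6
= 180

180


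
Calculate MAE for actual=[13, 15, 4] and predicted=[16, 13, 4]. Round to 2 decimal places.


Absolute errors: [3, 2, 0]
Sum of absolute errors = 5
MAE = 5 / 3 = 1.67

1.67


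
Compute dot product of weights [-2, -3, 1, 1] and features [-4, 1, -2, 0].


Element-wise products:
-2 * -4 = 8
-3 * 1 = -3
1 * -2 = -2
1 * 0 = 0
Sum = 8 + -3 + -2 + 0
= 3

3


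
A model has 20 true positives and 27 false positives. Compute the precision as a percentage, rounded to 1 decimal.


Precision = TP / (TP + FP) * 100
= 20 / (20 + 27)
= 20 / 47
= 0.4255
= 42.6%

42.6


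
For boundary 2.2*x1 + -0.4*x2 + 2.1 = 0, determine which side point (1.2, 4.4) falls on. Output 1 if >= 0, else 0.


Compute 2.2 * 1.2 + -0.4 * 4.4 + 2.1
= 2.64 + -1.76 + 2.1
= 2.98
Since 2.98 >= 0, the point is on the positive side.

1


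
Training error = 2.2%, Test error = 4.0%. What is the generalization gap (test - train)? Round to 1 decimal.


Generalization gap = test_error - train_error
= 4.0 - 2.2
= 1.8%
A small gap suggests good generalization.

1.8


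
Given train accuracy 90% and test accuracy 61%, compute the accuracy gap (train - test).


Gap = train_accuracy - test_accuracy
= 90 - 61
= 29%
This large gap strongly indicates overfitting.

29


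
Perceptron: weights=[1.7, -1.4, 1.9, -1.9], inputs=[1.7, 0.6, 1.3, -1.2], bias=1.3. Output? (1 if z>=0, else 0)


z = w . x + b
= 1.7*1.7 + -1.4*0.6 + 1.9*1.3 + -1.9*-1.2 + 1.3
= 2.89 + -0.84 + 2.47 + 2.28 + 1.3
= 6.8 + 1.3
= 8.1
Since z = 8.1 >= 0, output = 1

1


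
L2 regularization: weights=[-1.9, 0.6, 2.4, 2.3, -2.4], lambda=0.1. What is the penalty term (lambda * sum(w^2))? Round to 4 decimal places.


Squaring each weight:
(-1.9)^2 = 3.61
0.6^2 = 0.36
2.4^2 = 5.76
2.3^2 = 5.29
(-2.4)^2 = 5.76
Sum of squares = 20.78
Penalty = 0.1 * 20.78 = 2.0780

2.0780


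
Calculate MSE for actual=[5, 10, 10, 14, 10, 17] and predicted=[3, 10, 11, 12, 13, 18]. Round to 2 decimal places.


Differences: [2, 0, -1, 2, -3, -1]
Squared errors: [4, 0, 1, 4, 9, 1]
Sum of squared errors = 19
MSE = 19 / 6 = 3.17

3.17


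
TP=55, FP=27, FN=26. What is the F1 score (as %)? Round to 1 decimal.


Precision = TP / (TP + FP) = 55 / 82 = 0.6707
Recall = TP / (TP + FN) = 55 / 81 = 0.679
F1 = 2 * P * R / (P + R)
= 2 * 0.6707 * 0.679 / (0.6707 + 0.679)
= 0.9109 / 1.3497
= 0.6748
As percentage: 67.5%

67.5


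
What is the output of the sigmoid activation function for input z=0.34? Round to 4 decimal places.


sigmoid(z) = 1 / (1 + exp(-z))
exp(-(0.34)) = exp(-0.34) = 0.7118
1 + 0.7118 = 1.7118
1 / 1.7118 = 0.5842

0.5842


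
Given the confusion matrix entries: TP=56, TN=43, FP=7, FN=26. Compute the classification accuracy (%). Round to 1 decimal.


Accuracy = (TP + TN) / (TP + TN + FP + FN) * 100
= (56 + 43) / (56 + 43 + 7 + 26)
= 99 / 132
= 0.75
= 75.0%

75.0


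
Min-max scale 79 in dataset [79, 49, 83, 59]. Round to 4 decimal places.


Min = 49, Max = 83
Range = 83 - 49 = 34
Scaled = (x - min) / (max - min)
= (79 - 49) / 34
= 30 / 34
= 0.8824

0.8824


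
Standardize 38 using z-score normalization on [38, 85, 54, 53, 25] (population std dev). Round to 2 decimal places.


Mean = (38 + 85 + 54 + 53 + 25) / 5 = 51.0
Variance = sum((x_i - mean)^2) / n = 402.8
Std = sqrt(402.8) = 20.0699
Z = (x - mean) / std
= (38 - 51.0) / 20.0699
= -13.0 / 20.0699
= -0.65

-0.65


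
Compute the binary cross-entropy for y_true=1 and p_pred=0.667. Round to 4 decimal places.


For y=1: Loss = -log(p)
= -log(0.667)
= -(-0.405)
= 0.4050

0.4050


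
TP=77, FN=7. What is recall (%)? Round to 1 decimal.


Recall = TP / (TP + FN) * 100
= 77 / (77 + 7)
= 77 / 84
= 0.9167
= 91.7%

91.7


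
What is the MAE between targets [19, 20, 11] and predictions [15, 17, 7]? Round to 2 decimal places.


Absolute errors: [4, 3, 4]
Sum of absolute errors = 11
MAE = 11 / 3 = 3.67

3.67


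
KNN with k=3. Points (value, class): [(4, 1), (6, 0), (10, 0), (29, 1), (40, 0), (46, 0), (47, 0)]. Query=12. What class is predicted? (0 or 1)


Distances from query 12:
Point 10 (class 0): distance = 2
Point 6 (class 0): distance = 6
Point 4 (class 1): distance = 8
K=3 nearest neighbors: classes = [0, 0, 1]
Votes for class 1: 1 / 3
Majority vote => class 0

0


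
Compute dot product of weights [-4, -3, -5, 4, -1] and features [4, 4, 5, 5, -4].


Element-wise products:
-4 * 4 = -16
-3 * 4 = -12
-5 * 5 = -25
4 * 5 = 20
-1 * -4 = 4
Sum = -16 + -12 + -25 + 20 + 4
= -29

-29


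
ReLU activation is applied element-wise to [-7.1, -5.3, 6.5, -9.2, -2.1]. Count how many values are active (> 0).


ReLU(x) = max(0, x) for each element:
ReLU(-7.1) = 0
ReLU(-5.3) = 0
ReLU(6.5) = 6.5
ReLU(-9.2) = 0
ReLU(-2.1) = 0
Active neurons (>0): 1

1


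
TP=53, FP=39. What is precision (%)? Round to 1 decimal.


Precision = TP / (TP + FP) * 100
= 53 / (53 + 39)
= 53 / 92
= 0.5761
= 57.6%

57.6


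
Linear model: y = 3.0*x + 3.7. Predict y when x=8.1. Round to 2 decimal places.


y = 3.0 * 8.1 + (3.7)
= 24.3 + (3.7)
= 28.00

28.00


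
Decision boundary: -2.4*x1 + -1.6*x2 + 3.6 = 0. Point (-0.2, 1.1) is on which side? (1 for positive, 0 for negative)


Compute -2.4 * -0.2 + -1.6 * 1.1 + 3.6
= 0.48 + -1.76 + 3.6
= 2.32
Since 2.32 >= 0, the point is on the positive side.

1


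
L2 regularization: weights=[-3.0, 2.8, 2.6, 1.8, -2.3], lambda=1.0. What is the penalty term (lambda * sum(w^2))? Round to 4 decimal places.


Squaring each weight:
(-3.0)^2 = 9.0
2.8^2 = 7.84
2.6^2 = 6.76
1.8^2 = 3.24
(-2.3)^2 = 5.29
Sum of squares = 32.13
Penalty = 1.0 * 32.13 = 32.1300

32.1300


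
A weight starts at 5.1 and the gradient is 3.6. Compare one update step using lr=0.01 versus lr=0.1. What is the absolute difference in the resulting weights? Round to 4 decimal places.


With lr=0.01: w_new = 5.1 - 0.01 * 3.6 = 5.064
With lr=0.1: w_new = 5.1 - 0.1 * 3.6 = 4.74
Absolute difference = |5.064 - 4.74|
= 0.3240

0.3240


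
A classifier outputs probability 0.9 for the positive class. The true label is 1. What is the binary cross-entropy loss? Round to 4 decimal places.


For y=1: Loss = -log(p)
= -log(0.9)
= -(-0.1054)
= 0.1054

0.1054


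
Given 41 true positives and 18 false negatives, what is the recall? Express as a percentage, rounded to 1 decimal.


Recall = TP / (TP + FN) * 100
= 41 / (41 + 18)
= 41 / 59
= 0.6949
= 69.5%

69.5


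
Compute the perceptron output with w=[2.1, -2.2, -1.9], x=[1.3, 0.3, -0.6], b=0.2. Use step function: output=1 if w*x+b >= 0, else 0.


z = w . x + b
= 2.1*1.3 + -2.2*0.3 + -1.9*-0.6 + 0.2
= 2.73 + -0.66 + 1.14 + 0.2
= 3.21 + 0.2
= 3.41
Since z = 3.41 >= 0, output = 1

1


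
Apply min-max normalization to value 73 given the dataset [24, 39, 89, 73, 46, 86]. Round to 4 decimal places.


Min = 24, Max = 89
Range = 89 - 24 = 65
Scaled = (x - min) / (max - min)
= (73 - 24) / 65
= 49 / 65
= 0.7538

0.7538


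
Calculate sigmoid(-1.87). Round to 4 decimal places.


sigmoid(z) = 1 / (1 + exp(-z))
exp(-(-1.87)) = exp(1.87) = 6.4883
1 + 6.4883 = 7.4883
1 / 7.4883 = 0.1335

0.1335


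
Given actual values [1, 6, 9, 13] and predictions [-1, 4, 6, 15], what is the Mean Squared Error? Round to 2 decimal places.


Differences: [2, 2, 3, -2]
Squared errors: [4, 4, 9, 4]
Sum of squared errors = 21
MSE = 21 / 4 = 5.25

5.25


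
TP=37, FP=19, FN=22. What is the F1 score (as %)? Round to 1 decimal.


Precision = TP / (TP + FP) = 37 / 56 = 0.6607
Recall = TP / (TP + FN) = 37 / 59 = 0.6271
F1 = 2 * P * R / (P + R)
= 2 * 0.6607 * 0.6271 / (0.6607 + 0.6271)
= 0.8287 / 1.2878
= 0.6435
As percentage: 64.3%

64.3


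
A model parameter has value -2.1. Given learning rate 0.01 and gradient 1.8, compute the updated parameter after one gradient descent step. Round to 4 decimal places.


w_new = w_old - lr * gradient
= -2.1 - 0.01 * 1.8
= -2.1 - (0.018)
= -2.1180

-2.1180


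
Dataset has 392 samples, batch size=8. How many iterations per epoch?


Iterations per epoch = dataset_size / batch_size
= 392 / 8
= 49

49


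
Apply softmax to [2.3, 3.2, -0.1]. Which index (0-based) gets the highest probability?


Softmax is a monotonic transformation, so it preserves the argmax.
We need to find the index of the maximum logit.
Index 0: 2.3
Index 1: 3.2
Index 2: -0.1
Maximum logit = 3.2 at index 1

1


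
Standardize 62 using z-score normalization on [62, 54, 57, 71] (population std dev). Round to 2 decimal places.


Mean = (62 + 54 + 57 + 71) / 4 = 61.0
Variance = sum((x_i - mean)^2) / n = 41.5
Std = sqrt(41.5) = 6.442
Z = (x - mean) / std
= (62 - 61.0) / 6.442
= 1.0 / 6.442
= 0.16

0.16


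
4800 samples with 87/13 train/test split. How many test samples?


Train samples = 4800 * 87% = 4176
Test samples = 4800 - 4176
= 624

624


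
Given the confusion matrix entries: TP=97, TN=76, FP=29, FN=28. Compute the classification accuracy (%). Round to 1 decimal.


Accuracy = (TP + TN) / (TP + TN + FP + FN) * 100
= (97 + 76) / (97 + 76 + 29 + 28)
= 173 / 230
= 0.7522
= 75.2%

75.2


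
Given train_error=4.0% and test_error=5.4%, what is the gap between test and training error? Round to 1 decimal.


Generalization gap = test_error - train_error
= 5.4 - 4.0
= 1.4%
A small gap suggests good generalization.

1.4


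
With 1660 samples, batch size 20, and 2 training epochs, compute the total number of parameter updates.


Iterations per epoch = 1660 / 20 = 83
Total updates = iterations_per_epoch * epochs
= 83 * 2
= 166

166


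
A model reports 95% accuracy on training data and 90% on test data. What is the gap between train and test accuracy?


Gap = train_accuracy - test_accuracy
= 95 - 90
= 5%
This moderate gap may indicate mild overfitting.

5


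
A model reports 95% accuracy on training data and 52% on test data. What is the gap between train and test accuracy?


Gap = train_accuracy - test_accuracy
= 95 - 52
= 43%
This large gap strongly indicates overfitting.

43


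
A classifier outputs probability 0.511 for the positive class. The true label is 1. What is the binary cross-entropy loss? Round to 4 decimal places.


For y=1: Loss = -log(p)
= -log(0.511)
= -(-0.6714)
= 0.6714

0.6714


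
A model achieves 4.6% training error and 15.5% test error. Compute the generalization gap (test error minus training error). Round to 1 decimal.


Generalization gap = test_error - train_error
= 15.5 - 4.6
= 10.9%
A large gap suggests overfitting.

10.9


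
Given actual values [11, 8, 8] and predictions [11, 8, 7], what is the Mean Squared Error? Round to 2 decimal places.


Differences: [0, 0, 1]
Squared errors: [0, 0, 1]
Sum of squared errors = 1
MSE = 1 / 3 = 0.33

0.33


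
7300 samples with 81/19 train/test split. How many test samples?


Train samples = 7300 * 81% = 5913
Test samples = 7300 - 5913
= 1387

1387


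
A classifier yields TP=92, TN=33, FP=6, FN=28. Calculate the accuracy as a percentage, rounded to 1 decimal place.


Accuracy = (TP + TN) / (TP + TN + FP + FN) * 100
= (92 + 33) / (92 + 33 + 6 + 28)
= 125 / 159
= 0.7862
= 78.6%

78.6


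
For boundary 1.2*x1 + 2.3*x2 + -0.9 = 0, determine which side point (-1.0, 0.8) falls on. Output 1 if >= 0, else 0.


Compute 1.2 * -1.0 + 2.3 * 0.8 + -0.9
= -1.2 + 1.84 + -0.9
= -0.26
Since -0.26 < 0, the point is on the negative side.

0


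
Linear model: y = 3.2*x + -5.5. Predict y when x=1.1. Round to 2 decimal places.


y = 3.2 * 1.1 + (-5.5)
= 3.52 + (-5.5)
= -1.98

-1.98


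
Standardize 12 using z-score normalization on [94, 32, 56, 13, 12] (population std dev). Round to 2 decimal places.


Mean = (94 + 32 + 56 + 13 + 12) / 5 = 41.4
Variance = sum((x_i - mean)^2) / n = 947.84
Std = sqrt(947.84) = 30.787
Z = (x - mean) / std
= (12 - 41.4) / 30.787
= -29.4 / 30.787
= -0.95

-0.95


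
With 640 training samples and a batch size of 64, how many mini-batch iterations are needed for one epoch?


Iterations per epoch = dataset_size / batch_size
= 640 / 64
= 10

10


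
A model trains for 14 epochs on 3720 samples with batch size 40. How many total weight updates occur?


Iterations per epoch = 3720 / 40 = 93
Total updates = iterations_per_epoch * epochs
= 93 * 14
= 1302

1302


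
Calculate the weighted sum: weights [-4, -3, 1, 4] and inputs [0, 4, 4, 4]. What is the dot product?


Element-wise products:
-4 * 0 = 0
-3 * 4 = -12
1 * 4 = 4
4 * 4 = 16
Sum = 0 + -12 + 4 + 16
= 8

8


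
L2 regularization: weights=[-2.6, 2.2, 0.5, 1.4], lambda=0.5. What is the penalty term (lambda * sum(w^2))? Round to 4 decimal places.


Squaring each weight:
(-2.6)^2 = 6.76
2.2^2 = 4.84
0.5^2 = 0.25
1.4^2 = 1.96
Sum of squares = 13.81
Penalty = 0.5 * 13.81 = 6.9050

6.9050


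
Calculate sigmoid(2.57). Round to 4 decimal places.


sigmoid(z) = 1 / (1 + exp(-z))
exp(-(2.57)) = exp(-2.57) = 0.0765
1 + 0.0765 = 1.0765
1 / 1.0765 = 0.9289

0.9289


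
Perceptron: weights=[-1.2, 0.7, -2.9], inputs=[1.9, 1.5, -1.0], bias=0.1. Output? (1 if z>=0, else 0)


z = w . x + b
= -1.2*1.9 + 0.7*1.5 + -2.9*-1.0 + 0.1
= -2.28 + 1.05 + 2.9 + 0.1
= 1.67 + 0.1
= 1.77
Since z = 1.77 >= 0, output = 1

1


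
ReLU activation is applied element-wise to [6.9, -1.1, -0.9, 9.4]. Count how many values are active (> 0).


ReLU(x) = max(0, x) for each element:
ReLU(6.9) = 6.9
ReLU(-1.1) = 0
ReLU(-0.9) = 0
ReLU(9.4) = 9.4
Active neurons (>0): 2

2


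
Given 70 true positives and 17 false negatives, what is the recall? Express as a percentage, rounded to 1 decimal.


Recall = TP / (TP + FN) * 100
= 70 / (70 + 17)
= 70 / 87
= 0.8046
= 80.5%

80.5


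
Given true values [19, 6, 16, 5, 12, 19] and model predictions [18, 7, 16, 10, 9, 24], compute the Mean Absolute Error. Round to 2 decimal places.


Absolute errors: [1, 1, 0, 5, 3, 5]
Sum of absolute errors = 15
MAE = 15 / 6 = 2.50

2.50


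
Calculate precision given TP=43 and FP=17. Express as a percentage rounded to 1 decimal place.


Precision = TP / (TP + FP) * 100
= 43 / (43 + 17)
= 43 / 60
= 0.7167
= 71.7%

71.7


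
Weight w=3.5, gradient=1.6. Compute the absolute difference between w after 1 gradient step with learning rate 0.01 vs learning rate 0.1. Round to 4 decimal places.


With lr=0.01: w_new = 3.5 - 0.01 * 1.6 = 3.484
With lr=0.1: w_new = 3.5 - 0.1 * 1.6 = 3.34
Absolute difference = |3.484 - 3.34|
= 0.1440

0.1440


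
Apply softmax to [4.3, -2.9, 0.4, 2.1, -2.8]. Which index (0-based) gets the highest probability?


Softmax is a monotonic transformation, so it preserves the argmax.
We need to find the index of the maximum logit.
Index 0: 4.3
Index 1: -2.9
Index 2: 0.4
Index 3: 2.1
Index 4: -2.8
Maximum logit = 4.3 at index 0

0


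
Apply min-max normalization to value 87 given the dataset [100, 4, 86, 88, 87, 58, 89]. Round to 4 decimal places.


Min = 4, Max = 100
Range = 100 - 4 = 96
Scaled = (x - min) / (max - min)
= (87 - 4) / 96
= 83 / 96
= 0.8646

0.8646


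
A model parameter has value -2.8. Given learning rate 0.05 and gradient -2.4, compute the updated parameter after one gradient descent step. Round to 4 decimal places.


w_new = w_old - lr * gradient
= -2.8 - 0.05 * -2.4
= -2.8 - (-0.12)
= -2.6800

-2.6800


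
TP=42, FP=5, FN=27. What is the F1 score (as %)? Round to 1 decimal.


Precision = TP / (TP + FP) = 42 / 47 = 0.8936
Recall = TP / (TP + FN) = 42 / 69 = 0.6087
F1 = 2 * P * R / (P + R)
= 2 * 0.8936 * 0.6087 / (0.8936 + 0.6087)
= 1.0879 / 1.5023
= 0.7241
As percentage: 72.4%

72.4


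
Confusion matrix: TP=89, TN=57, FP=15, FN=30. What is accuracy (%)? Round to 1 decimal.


Accuracy = (TP + TN) / (TP + TN + FP + FN) * 100
= (89 + 57) / (89 + 57 + 15 + 30)
= 146 / 191
= 0.7644
= 76.4%

76.4


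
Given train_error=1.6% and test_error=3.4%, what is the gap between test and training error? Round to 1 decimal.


Generalization gap = test_error - train_error
= 3.4 - 1.6
= 1.8%
A small gap suggests good generalization.

1.8


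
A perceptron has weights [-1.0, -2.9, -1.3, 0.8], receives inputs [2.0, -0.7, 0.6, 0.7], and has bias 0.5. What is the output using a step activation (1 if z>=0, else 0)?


z = w . x + b
= -1.0*2.0 + -2.9*-0.7 + -1.3*0.6 + 0.8*0.7 + 0.5
= -2.0 + 2.03 + -0.78 + 0.56 + 0.5
= -0.19 + 0.5
= 0.31
Since z = 0.31 >= 0, output = 1

1


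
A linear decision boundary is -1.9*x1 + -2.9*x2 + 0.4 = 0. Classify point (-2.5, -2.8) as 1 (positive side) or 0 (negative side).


Compute -1.9 * -2.5 + -2.9 * -2.8 + 0.4
= 4.75 + 8.12 + 0.4
= 13.27
Since 13.27 >= 0, the point is on the positive side.

1


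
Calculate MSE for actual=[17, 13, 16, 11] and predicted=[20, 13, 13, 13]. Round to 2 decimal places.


Differences: [-3, 0, 3, -2]
Squared errors: [9, 0, 9, 4]
Sum of squared errors = 22
MSE = 22 / 4 = 5.50

5.50


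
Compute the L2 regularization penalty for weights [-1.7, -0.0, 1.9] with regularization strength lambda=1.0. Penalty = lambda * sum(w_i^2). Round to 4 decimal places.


Squaring each weight:
(-1.7)^2 = 2.89
(-0.0)^2 = 0.0
1.9^2 = 3.61
Sum of squares = 6.5
Penalty = 1.0 * 6.5 = 6.5000

6.5000


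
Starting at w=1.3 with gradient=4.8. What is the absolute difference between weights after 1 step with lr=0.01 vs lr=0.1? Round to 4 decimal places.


With lr=0.01: w_new = 1.3 - 0.01 * 4.8 = 1.252
With lr=0.1: w_new = 1.3 - 0.1 * 4.8 = 0.82
Absolute difference = |1.252 - 0.82|
= 0.4320

0.4320


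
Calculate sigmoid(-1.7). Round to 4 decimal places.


sigmoid(z) = 1 / (1 + exp(-z))
exp(-(-1.7)) = exp(1.7) = 5.4739
1 + 5.4739 = 6.4739
1 / 6.4739 = 0.1545

0.1545


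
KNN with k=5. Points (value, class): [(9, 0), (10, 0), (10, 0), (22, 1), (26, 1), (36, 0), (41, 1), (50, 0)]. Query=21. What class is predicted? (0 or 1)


Distances from query 21:
Point 22 (class 1): distance = 1
Point 26 (class 1): distance = 5
Point 10 (class 0): distance = 11
Point 10 (class 0): distance = 11
Point 9 (class 0): distance = 12
K=5 nearest neighbors: classes = [1, 1, 0, 0, 0]
Votes for class 1: 2 / 5
Majority vote => class 0

0


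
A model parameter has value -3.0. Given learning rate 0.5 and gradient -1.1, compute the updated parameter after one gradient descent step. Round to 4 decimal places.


w_new = w_old - lr * gradient
= -3.0 - 0.5 * -1.1
= -3.0 - (-0.55)
= -2.4500

-2.4500


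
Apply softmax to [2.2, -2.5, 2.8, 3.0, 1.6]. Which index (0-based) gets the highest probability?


Softmax is a monotonic transformation, so it preserves the argmax.
We need to find the index of the maximum logit.
Index 0: 2.2
Index 1: -2.5
Index 2: 2.8
Index 3: 3.0
Index 4: 1.6
Maximum logit = 3.0 at index 3

3


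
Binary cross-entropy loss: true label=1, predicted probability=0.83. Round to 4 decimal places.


For y=1: Loss = -log(p)
= -log(0.83)
= -(-0.1863)
= 0.1863

0.1863


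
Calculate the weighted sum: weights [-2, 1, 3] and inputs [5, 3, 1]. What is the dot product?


Element-wise products:
-2 * 5 = -10
1 * 3 = 3
3 * 1 = 3
Sum = -10 + 3 + 3
= -4

-4


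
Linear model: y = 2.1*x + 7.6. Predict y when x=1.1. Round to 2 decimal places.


y = 2.1 * 1.1 + (7.6)
= 2.31 + (7.6)
= 9.91

9.91


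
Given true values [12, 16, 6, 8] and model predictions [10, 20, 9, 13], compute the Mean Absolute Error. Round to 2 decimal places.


Absolute errors: [2, 4, 3, 5]
Sum of absolute errors = 14
MAE = 14 / 4 = 3.50

3.50


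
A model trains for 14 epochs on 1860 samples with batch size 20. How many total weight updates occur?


Iterations per epoch = 1860 / 20 = 93
Total updates = iterations_per_epoch * epochs
= 93 * 14
= 1302

1302


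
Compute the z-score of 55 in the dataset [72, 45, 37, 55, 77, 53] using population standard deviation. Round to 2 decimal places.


Mean = (72 + 45 + 37 + 55 + 77 + 53) / 6 = 56.5
Variance = sum((x_i - mean)^2) / n = 197.9167
Std = sqrt(197.9167) = 14.0683
Z = (x - mean) / std
= (55 - 56.5) / 14.0683
= -1.5 / 14.0683
= -0.11

-0.11


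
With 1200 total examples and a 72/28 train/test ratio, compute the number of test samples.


Train samples = 1200 * 72% = 864
Test samples = 1200 - 864
= 336

336


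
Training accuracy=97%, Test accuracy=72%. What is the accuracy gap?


Gap = train_accuracy - test_accuracy
= 97 - 72
= 25%
This large gap strongly indicates overfitting.

25


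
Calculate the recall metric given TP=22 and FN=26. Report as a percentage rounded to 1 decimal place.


Recall = TP / (TP + FN) * 100
= 22 / (22 + 26)
= 22 / 48
= 0.4583
= 45.8%

45.8


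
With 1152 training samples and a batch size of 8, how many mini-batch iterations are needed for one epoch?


Iterations per epoch = dataset_size / batch_size
= 1152 / 8
= 144

144


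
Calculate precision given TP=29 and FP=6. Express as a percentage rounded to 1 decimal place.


Precision = TP / (TP + FP) * 100
= 29 / (29 + 6)
= 29 / 35
= 0.8286
= 82.9%

82.9


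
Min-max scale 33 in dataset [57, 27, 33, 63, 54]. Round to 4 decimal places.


Min = 27, Max = 63
Range = 63 - 27 = 36
Scaled = (x - min) / (max - min)
= (33 - 27) / 36
= 6 / 36
= 0.1667

0.1667


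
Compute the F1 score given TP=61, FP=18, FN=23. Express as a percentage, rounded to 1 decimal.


Precision = TP / (TP + FP) = 61 / 79 = 0.7722
Recall = TP / (TP + FN) = 61 / 84 = 0.7262
F1 = 2 * P * R / (P + R)
= 2 * 0.7722 * 0.7262 / (0.7722 + 0.7262)
= 1.1215 / 1.4983
= 0.7485
As percentage: 74.8%

74.8


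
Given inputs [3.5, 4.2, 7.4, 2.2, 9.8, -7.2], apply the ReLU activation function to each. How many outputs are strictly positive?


ReLU(x) = max(0, x) for each element:
ReLU(3.5) = 3.5
ReLU(4.2) = 4.2
ReLU(7.4) = 7.4
ReLU(2.2) = 2.2
ReLU(9.8) = 9.8
ReLU(-7.2) = 0
Active neurons (>0): 5

5
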